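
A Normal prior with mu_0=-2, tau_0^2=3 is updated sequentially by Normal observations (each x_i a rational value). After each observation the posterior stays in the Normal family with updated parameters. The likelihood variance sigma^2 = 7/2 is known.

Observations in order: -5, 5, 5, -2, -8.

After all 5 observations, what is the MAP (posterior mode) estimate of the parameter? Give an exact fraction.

-44/37

obs 1: x=-5 → posterior Normal(-44/13, 21/13)
obs 2: x=5 → posterior Normal(-14/19, 21/19)
obs 3: x=5 → posterior Normal(16/25, 21/25)
obs 4: x=-2 → posterior Normal(4/31, 21/31)
obs 5: x=-8 → posterior Normal(-44/37, 21/37)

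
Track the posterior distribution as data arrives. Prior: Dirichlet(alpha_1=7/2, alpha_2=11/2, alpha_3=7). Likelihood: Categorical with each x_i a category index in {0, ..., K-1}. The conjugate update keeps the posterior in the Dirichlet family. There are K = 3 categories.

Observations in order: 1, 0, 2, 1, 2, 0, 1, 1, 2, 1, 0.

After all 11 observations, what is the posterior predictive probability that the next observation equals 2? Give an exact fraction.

obs 1: x=1 → posterior Dirichlet(7/2, 13/2, 7)
obs 2: x=0 → posterior Dirichlet(9/2, 13/2, 7)
obs 3: x=2 → posterior Dirichlet(9/2, 13/2, 8)
obs 4: x=1 → posterior Dirichlet(9/2, 15/2, 8)
obs 5: x=2 → posterior Dirichlet(9/2, 15/2, 9)
obs 6: x=0 → posterior Dirichlet(11/2, 15/2, 9)
obs 7: x=1 → posterior Dirichlet(11/2, 17/2, 9)
obs 8: x=1 → posterior Dirichlet(11/2, 19/2, 9)
obs 9: x=2 → posterior Dirichlet(11/2, 19/2, 10)
obs 10: x=1 → posterior Dirichlet(11/2, 21/2, 10)
obs 11: x=0 → posterior Dirichlet(13/2, 21/2, 10)

10/27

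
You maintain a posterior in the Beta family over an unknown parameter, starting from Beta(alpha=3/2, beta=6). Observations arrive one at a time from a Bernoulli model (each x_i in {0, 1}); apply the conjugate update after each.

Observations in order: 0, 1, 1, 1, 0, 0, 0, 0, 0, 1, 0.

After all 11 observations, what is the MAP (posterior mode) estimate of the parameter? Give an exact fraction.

obs 1: x=0 → posterior Beta(3/2, 7)
obs 2: x=1 → posterior Beta(5/2, 7)
obs 3: x=1 → posterior Beta(7/2, 7)
obs 4: x=1 → posterior Beta(9/2, 7)
obs 5: x=0 → posterior Beta(9/2, 8)
obs 6: x=0 → posterior Beta(9/2, 9)
obs 7: x=0 → posterior Beta(9/2, 10)
obs 8: x=0 → posterior Beta(9/2, 11)
obs 9: x=0 → posterior Beta(9/2, 12)
obs 10: x=1 → posterior Beta(11/2, 12)
obs 11: x=0 → posterior Beta(11/2, 13)

3/11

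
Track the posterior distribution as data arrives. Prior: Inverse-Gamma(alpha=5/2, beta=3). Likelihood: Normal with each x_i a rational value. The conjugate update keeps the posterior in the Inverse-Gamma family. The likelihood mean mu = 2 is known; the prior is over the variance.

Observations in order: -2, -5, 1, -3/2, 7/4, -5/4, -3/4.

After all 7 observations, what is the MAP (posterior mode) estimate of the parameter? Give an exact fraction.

1639/224

obs 1: x=-2 → posterior Inverse-Gamma(3, 11)
obs 2: x=-5 → posterior Inverse-Gamma(7/2, 71/2)
obs 3: x=1 → posterior Inverse-Gamma(4, 36)
obs 4: x=-3/2 → posterior Inverse-Gamma(9/2, 337/8)
obs 5: x=7/4 → posterior Inverse-Gamma(5, 1349/32)
obs 6: x=-5/4 → posterior Inverse-Gamma(11/2, 759/16)
obs 7: x=-3/4 → posterior Inverse-Gamma(6, 1639/32)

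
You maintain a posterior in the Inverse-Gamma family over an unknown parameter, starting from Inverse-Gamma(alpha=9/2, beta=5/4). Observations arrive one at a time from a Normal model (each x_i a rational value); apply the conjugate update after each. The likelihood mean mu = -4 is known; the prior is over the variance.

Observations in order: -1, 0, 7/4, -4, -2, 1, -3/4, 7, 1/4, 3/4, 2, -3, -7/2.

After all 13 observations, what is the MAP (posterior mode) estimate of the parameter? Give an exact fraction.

obs 1: x=-1 → posterior Inverse-Gamma(5, 23/4)
obs 2: x=0 → posterior Inverse-Gamma(11/2, 55/4)
obs 3: x=7/4 → posterior Inverse-Gamma(6, 969/32)
obs 4: x=-4 → posterior Inverse-Gamma(13/2, 969/32)
obs 5: x=-2 → posterior Inverse-Gamma(7, 1033/32)
obs 6: x=1 → posterior Inverse-Gamma(15/2, 1433/32)
obs 7: x=-3/4 → posterior Inverse-Gamma(8, 801/16)
obs 8: x=7 → posterior Inverse-Gamma(17/2, 1769/16)
obs 9: x=1/4 → posterior Inverse-Gamma(9, 3827/32)
obs 10: x=3/4 → posterior Inverse-Gamma(19/2, 1047/8)
obs 11: x=2 → posterior Inverse-Gamma(10, 1191/8)
obs 12: x=-3 → posterior Inverse-Gamma(21/2, 1195/8)
obs 13: x=-7/2 → posterior Inverse-Gamma(11, 299/2)

299/24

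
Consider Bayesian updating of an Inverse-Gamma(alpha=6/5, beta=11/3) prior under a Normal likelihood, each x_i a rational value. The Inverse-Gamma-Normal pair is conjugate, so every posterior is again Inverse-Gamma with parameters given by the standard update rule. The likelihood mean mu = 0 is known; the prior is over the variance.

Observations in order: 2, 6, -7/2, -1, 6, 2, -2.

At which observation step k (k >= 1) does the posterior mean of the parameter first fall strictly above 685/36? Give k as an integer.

k = 2

obs 1: x=2 → posterior Inverse-Gamma(17/10, 17/3)
obs 2: x=6 → posterior Inverse-Gamma(11/5, 71/3)
obs 3: x=-7/2 → posterior Inverse-Gamma(27/10, 715/24)
obs 4: x=-1 → posterior Inverse-Gamma(16/5, 727/24)
obs 5: x=6 → posterior Inverse-Gamma(37/10, 1159/24)
obs 6: x=2 → posterior Inverse-Gamma(21/5, 1207/24)
obs 7: x=-2 → posterior Inverse-Gamma(47/10, 1255/24)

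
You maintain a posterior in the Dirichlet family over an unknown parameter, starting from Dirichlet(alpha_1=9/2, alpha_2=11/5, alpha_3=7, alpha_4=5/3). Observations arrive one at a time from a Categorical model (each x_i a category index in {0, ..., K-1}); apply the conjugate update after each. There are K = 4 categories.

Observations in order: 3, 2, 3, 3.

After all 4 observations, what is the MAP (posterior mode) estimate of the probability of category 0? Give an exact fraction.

obs 1: x=3 → posterior Dirichlet(9/2, 11/5, 7, 8/3)
obs 2: x=2 → posterior Dirichlet(9/2, 11/5, 8, 8/3)
obs 3: x=3 → posterior Dirichlet(9/2, 11/5, 8, 11/3)
obs 4: x=3 → posterior Dirichlet(9/2, 11/5, 8, 14/3)

105/461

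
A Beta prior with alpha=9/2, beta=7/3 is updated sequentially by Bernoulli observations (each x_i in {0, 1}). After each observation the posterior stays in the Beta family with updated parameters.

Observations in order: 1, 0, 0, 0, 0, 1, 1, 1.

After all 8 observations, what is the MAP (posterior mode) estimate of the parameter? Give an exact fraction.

45/77

obs 1: x=1 → posterior Beta(11/2, 7/3)
obs 2: x=0 → posterior Beta(11/2, 10/3)
obs 3: x=0 → posterior Beta(11/2, 13/3)
obs 4: x=0 → posterior Beta(11/2, 16/3)
obs 5: x=0 → posterior Beta(11/2, 19/3)
obs 6: x=1 → posterior Beta(13/2, 19/3)
obs 7: x=1 → posterior Beta(15/2, 19/3)
obs 8: x=1 → posterior Beta(17/2, 19/3)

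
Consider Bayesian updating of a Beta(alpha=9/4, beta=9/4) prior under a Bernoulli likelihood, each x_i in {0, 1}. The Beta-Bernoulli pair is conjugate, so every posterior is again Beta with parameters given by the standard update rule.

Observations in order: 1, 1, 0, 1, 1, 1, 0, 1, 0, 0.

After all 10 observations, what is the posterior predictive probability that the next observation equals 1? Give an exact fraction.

obs 1: x=1 → posterior Beta(13/4, 9/4)
obs 2: x=1 → posterior Beta(17/4, 9/4)
obs 3: x=0 → posterior Beta(17/4, 13/4)
obs 4: x=1 → posterior Beta(21/4, 13/4)
obs 5: x=1 → posterior Beta(25/4, 13/4)
obs 6: x=1 → posterior Beta(29/4, 13/4)
obs 7: x=0 → posterior Beta(29/4, 17/4)
obs 8: x=1 → posterior Beta(33/4, 17/4)
obs 9: x=0 → posterior Beta(33/4, 21/4)
obs 10: x=0 → posterior Beta(33/4, 25/4)

33/58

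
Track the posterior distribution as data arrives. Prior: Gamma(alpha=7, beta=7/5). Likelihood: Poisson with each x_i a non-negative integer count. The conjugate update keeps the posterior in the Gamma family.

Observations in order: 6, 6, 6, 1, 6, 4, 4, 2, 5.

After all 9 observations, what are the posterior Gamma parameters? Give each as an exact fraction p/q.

alpha=47, beta=52/5

obs 1: x=6 → posterior Gamma(13, 12/5)
obs 2: x=6 → posterior Gamma(19, 17/5)
obs 3: x=6 → posterior Gamma(25, 22/5)
obs 4: x=1 → posterior Gamma(26, 27/5)
obs 5: x=6 → posterior Gamma(32, 32/5)
obs 6: x=4 → posterior Gamma(36, 37/5)
obs 7: x=4 → posterior Gamma(40, 42/5)
obs 8: x=2 → posterior Gamma(42, 47/5)
obs 9: x=5 → posterior Gamma(47, 52/5)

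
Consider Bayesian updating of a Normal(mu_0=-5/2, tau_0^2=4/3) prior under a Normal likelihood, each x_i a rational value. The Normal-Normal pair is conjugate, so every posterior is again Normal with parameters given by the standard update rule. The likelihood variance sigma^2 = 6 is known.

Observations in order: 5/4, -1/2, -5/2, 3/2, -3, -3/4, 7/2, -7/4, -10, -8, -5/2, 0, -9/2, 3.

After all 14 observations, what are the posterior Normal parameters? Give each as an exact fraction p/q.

obs 1: x=5/4 → posterior Normal(-20/11, 12/11)
obs 2: x=-1/2 → posterior Normal(-21/13, 12/13)
obs 3: x=-5/2 → posterior Normal(-26/15, 4/5)
obs 4: x=3/2 → posterior Normal(-23/17, 12/17)
obs 5: x=-3 → posterior Normal(-29/19, 12/19)
obs 6: x=-3/4 → posterior Normal(-61/42, 4/7)
obs 7: x=7/2 → posterior Normal(-47/46, 12/23)
obs 8: x=-7/4 → posterior Normal(-27/25, 12/25)
obs 9: x=-10 → posterior Normal(-47/27, 4/9)
obs 10: x=-8 → posterior Normal(-63/29, 12/29)
obs 11: x=-5/2 → posterior Normal(-68/31, 12/31)
obs 12: x=0 → posterior Normal(-68/33, 4/11)
obs 13: x=-9/2 → posterior Normal(-11/5, 12/35)
obs 14: x=3 → posterior Normal(-71/37, 12/37)

mu_0=-71/37, tau_0^2=12/37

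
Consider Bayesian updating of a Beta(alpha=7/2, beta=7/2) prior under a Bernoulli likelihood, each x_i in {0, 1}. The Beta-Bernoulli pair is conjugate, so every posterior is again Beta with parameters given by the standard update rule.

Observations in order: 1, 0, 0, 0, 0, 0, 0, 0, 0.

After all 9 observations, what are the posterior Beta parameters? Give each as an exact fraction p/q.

obs 1: x=1 → posterior Beta(9/2, 7/2)
obs 2: x=0 → posterior Beta(9/2, 9/2)
obs 3: x=0 → posterior Beta(9/2, 11/2)
obs 4: x=0 → posterior Beta(9/2, 13/2)
obs 5: x=0 → posterior Beta(9/2, 15/2)
obs 6: x=0 → posterior Beta(9/2, 17/2)
obs 7: x=0 → posterior Beta(9/2, 19/2)
obs 8: x=0 → posterior Beta(9/2, 21/2)
obs 9: x=0 → posterior Beta(9/2, 23/2)

alpha=9/2, beta=23/2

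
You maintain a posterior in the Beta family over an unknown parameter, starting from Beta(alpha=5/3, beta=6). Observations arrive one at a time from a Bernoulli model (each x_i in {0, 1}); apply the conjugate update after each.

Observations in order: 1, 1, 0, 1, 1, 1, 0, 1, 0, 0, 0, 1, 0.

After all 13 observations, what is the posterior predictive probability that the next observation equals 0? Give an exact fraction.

18/31

obs 1: x=1 → posterior Beta(8/3, 6)
obs 2: x=1 → posterior Beta(11/3, 6)
obs 3: x=0 → posterior Beta(11/3, 7)
obs 4: x=1 → posterior Beta(14/3, 7)
obs 5: x=1 → posterior Beta(17/3, 7)
obs 6: x=1 → posterior Beta(20/3, 7)
obs 7: x=0 → posterior Beta(20/3, 8)
obs 8: x=1 → posterior Beta(23/3, 8)
obs 9: x=0 → posterior Beta(23/3, 9)
obs 10: x=0 → posterior Beta(23/3, 10)
obs 11: x=0 → posterior Beta(23/3, 11)
obs 12: x=1 → posterior Beta(26/3, 11)
obs 13: x=0 → posterior Beta(26/3, 12)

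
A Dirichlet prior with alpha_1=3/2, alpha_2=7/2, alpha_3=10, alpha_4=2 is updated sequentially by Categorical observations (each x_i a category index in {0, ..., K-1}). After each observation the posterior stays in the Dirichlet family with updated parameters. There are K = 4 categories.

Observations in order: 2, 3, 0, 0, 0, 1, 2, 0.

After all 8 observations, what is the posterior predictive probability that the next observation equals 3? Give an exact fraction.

obs 1: x=2 → posterior Dirichlet(3/2, 7/2, 11, 2)
obs 2: x=3 → posterior Dirichlet(3/2, 7/2, 11, 3)
obs 3: x=0 → posterior Dirichlet(5/2, 7/2, 11, 3)
obs 4: x=0 → posterior Dirichlet(7/2, 7/2, 11, 3)
obs 5: x=0 → posterior Dirichlet(9/2, 7/2, 11, 3)
obs 6: x=1 → posterior Dirichlet(9/2, 9/2, 11, 3)
obs 7: x=2 → posterior Dirichlet(9/2, 9/2, 12, 3)
obs 8: x=0 → posterior Dirichlet(11/2, 9/2, 12, 3)

3/25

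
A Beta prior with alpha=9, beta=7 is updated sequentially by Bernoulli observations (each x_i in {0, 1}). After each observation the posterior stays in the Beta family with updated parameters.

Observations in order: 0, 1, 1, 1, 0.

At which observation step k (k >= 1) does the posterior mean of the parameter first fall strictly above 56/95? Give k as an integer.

k = 4

obs 1: x=0 → posterior Beta(9, 8)
obs 2: x=1 → posterior Beta(10, 8)
obs 3: x=1 → posterior Beta(11, 8)
obs 4: x=1 → posterior Beta(12, 8)
obs 5: x=0 → posterior Beta(12, 9)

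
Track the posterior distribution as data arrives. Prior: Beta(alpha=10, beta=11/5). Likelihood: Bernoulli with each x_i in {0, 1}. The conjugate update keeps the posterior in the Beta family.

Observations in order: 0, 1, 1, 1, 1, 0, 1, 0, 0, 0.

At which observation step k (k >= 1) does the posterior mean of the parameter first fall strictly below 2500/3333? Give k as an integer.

k = 8

obs 1: x=0 → posterior Beta(10, 16/5)
obs 2: x=1 → posterior Beta(11, 16/5)
obs 3: x=1 → posterior Beta(12, 16/5)
obs 4: x=1 → posterior Beta(13, 16/5)
obs 5: x=1 → posterior Beta(14, 16/5)
obs 6: x=0 → posterior Beta(14, 21/5)
obs 7: x=1 → posterior Beta(15, 21/5)
obs 8: x=0 → posterior Beta(15, 26/5)
obs 9: x=0 → posterior Beta(15, 31/5)
obs 10: x=0 → posterior Beta(15, 36/5)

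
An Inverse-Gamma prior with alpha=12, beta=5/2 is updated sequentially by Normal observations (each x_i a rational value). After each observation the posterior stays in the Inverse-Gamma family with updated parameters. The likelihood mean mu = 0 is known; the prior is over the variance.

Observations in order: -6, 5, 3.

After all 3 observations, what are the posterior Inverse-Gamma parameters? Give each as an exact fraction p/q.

alpha=27/2, beta=75/2

obs 1: x=-6 → posterior Inverse-Gamma(25/2, 41/2)
obs 2: x=5 → posterior Inverse-Gamma(13, 33)
obs 3: x=3 → posterior Inverse-Gamma(27/2, 75/2)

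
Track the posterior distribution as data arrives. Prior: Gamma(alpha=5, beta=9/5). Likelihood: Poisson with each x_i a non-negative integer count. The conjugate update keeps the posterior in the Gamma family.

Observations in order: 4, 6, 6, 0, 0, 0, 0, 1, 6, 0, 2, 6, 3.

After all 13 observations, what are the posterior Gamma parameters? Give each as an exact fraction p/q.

alpha=39, beta=74/5

obs 1: x=4 → posterior Gamma(9, 14/5)
obs 2: x=6 → posterior Gamma(15, 19/5)
obs 3: x=6 → posterior Gamma(21, 24/5)
obs 4: x=0 → posterior Gamma(21, 29/5)
obs 5: x=0 → posterior Gamma(21, 34/5)
obs 6: x=0 → posterior Gamma(21, 39/5)
obs 7: x=0 → posterior Gamma(21, 44/5)
obs 8: x=1 → posterior Gamma(22, 49/5)
obs 9: x=6 → posterior Gamma(28, 54/5)
obs 10: x=0 → posterior Gamma(28, 59/5)
obs 11: x=2 → posterior Gamma(30, 64/5)
obs 12: x=6 → posterior Gamma(36, 69/5)
obs 13: x=3 → posterior Gamma(39, 74/5)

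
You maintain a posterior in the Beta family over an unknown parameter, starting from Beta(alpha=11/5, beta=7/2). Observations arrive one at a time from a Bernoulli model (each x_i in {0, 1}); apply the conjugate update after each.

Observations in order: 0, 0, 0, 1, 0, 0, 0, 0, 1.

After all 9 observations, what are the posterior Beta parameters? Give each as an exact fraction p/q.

alpha=21/5, beta=21/2

obs 1: x=0 → posterior Beta(11/5, 9/2)
obs 2: x=0 → posterior Beta(11/5, 11/2)
obs 3: x=0 → posterior Beta(11/5, 13/2)
obs 4: x=1 → posterior Beta(16/5, 13/2)
obs 5: x=0 → posterior Beta(16/5, 15/2)
obs 6: x=0 → posterior Beta(16/5, 17/2)
obs 7: x=0 → posterior Beta(16/5, 19/2)
obs 8: x=0 → posterior Beta(16/5, 21/2)
obs 9: x=1 → posterior Beta(21/5, 21/2)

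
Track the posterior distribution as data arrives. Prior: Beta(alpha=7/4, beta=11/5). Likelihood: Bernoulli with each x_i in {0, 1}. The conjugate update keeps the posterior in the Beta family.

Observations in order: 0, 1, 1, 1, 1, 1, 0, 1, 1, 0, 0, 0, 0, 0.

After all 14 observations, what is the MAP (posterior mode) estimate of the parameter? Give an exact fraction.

155/319

obs 1: x=0 → posterior Beta(7/4, 16/5)
obs 2: x=1 → posterior Beta(11/4, 16/5)
obs 3: x=1 → posterior Beta(15/4, 16/5)
obs 4: x=1 → posterior Beta(19/4, 16/5)
obs 5: x=1 → posterior Beta(23/4, 16/5)
obs 6: x=1 → posterior Beta(27/4, 16/5)
obs 7: x=0 → posterior Beta(27/4, 21/5)
obs 8: x=1 → posterior Beta(31/4, 21/5)
obs 9: x=1 → posterior Beta(35/4, 21/5)
obs 10: x=0 → posterior Beta(35/4, 26/5)
obs 11: x=0 → posterior Beta(35/4, 31/5)
obs 12: x=0 → posterior Beta(35/4, 36/5)
obs 13: x=0 → posterior Beta(35/4, 41/5)
obs 14: x=0 → posterior Beta(35/4, 46/5)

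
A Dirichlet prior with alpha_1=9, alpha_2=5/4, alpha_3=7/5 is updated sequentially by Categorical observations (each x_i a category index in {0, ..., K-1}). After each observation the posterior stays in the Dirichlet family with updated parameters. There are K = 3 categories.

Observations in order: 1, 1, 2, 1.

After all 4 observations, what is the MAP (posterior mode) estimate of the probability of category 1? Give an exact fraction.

65/253

obs 1: x=1 → posterior Dirichlet(9, 9/4, 7/5)
obs 2: x=1 → posterior Dirichlet(9, 13/4, 7/5)
obs 3: x=2 → posterior Dirichlet(9, 13/4, 12/5)
obs 4: x=1 → posterior Dirichlet(9, 17/4, 12/5)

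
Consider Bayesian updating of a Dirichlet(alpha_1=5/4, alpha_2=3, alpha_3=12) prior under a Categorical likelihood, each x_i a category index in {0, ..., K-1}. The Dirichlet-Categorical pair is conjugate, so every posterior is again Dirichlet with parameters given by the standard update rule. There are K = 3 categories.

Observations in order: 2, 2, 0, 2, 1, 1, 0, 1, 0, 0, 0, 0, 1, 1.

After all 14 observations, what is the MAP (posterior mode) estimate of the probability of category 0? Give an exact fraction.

25/109

obs 1: x=2 → posterior Dirichlet(5/4, 3, 13)
obs 2: x=2 → posterior Dirichlet(5/4, 3, 14)
obs 3: x=0 → posterior Dirichlet(9/4, 3, 14)
obs 4: x=2 → posterior Dirichlet(9/4, 3, 15)
obs 5: x=1 → posterior Dirichlet(9/4, 4, 15)
obs 6: x=1 → posterior Dirichlet(9/4, 5, 15)
obs 7: x=0 → posterior Dirichlet(13/4, 5, 15)
obs 8: x=1 → posterior Dirichlet(13/4, 6, 15)
obs 9: x=0 → posterior Dirichlet(17/4, 6, 15)
obs 10: x=0 → posterior Dirichlet(21/4, 6, 15)
obs 11: x=0 → posterior Dirichlet(25/4, 6, 15)
obs 12: x=0 → posterior Dirichlet(29/4, 6, 15)
obs 13: x=1 → posterior Dirichlet(29/4, 7, 15)
obs 14: x=1 → posterior Dirichlet(29/4, 8, 15)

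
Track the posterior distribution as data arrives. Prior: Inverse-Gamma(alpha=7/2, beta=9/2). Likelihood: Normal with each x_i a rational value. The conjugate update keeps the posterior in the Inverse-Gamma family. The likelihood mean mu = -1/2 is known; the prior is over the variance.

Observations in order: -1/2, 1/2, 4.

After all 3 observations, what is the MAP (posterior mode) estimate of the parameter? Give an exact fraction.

obs 1: x=-1/2 → posterior Inverse-Gamma(4, 9/2)
obs 2: x=1/2 → posterior Inverse-Gamma(9/2, 5)
obs 3: x=4 → posterior Inverse-Gamma(5, 121/8)

121/48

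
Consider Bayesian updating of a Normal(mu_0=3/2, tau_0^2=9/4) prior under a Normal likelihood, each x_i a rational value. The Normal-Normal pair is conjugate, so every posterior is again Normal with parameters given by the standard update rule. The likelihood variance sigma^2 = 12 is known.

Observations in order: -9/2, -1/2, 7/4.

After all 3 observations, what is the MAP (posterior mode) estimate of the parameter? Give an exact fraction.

57/100

obs 1: x=-9/2 → posterior Normal(21/38, 36/19)
obs 2: x=-1/2 → posterior Normal(9/22, 18/11)
obs 3: x=7/4 → posterior Normal(57/100, 36/25)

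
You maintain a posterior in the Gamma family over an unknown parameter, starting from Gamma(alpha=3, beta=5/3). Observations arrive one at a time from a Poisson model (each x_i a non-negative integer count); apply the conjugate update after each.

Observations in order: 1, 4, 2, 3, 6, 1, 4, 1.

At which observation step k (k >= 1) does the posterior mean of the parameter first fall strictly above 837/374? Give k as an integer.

k = 4

obs 1: x=1 → posterior Gamma(4, 8/3)
obs 2: x=4 → posterior Gamma(8, 11/3)
obs 3: x=2 → posterior Gamma(10, 14/3)
obs 4: x=3 → posterior Gamma(13, 17/3)
obs 5: x=6 → posterior Gamma(19, 20/3)
obs 6: x=1 → posterior Gamma(20, 23/3)
obs 7: x=4 → posterior Gamma(24, 26/3)
obs 8: x=1 → posterior Gamma(25, 29/3)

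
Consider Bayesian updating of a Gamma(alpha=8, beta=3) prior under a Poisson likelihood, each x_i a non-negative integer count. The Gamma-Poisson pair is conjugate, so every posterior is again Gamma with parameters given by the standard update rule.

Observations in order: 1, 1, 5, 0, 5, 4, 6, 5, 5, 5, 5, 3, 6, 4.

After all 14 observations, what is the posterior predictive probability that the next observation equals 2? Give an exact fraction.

obs 1: x=1 → posterior Gamma(9, 4)
obs 2: x=1 → posterior Gamma(10, 5)
obs 3: x=5 → posterior Gamma(15, 6)
obs 4: x=0 → posterior Gamma(15, 7)
obs 5: x=5 → posterior Gamma(20, 8)
obs 6: x=4 → posterior Gamma(24, 9)
obs 7: x=6 → posterior Gamma(30, 10)
obs 8: x=5 → posterior Gamma(35, 11)
obs 9: x=5 → posterior Gamma(40, 12)
obs 10: x=5 → posterior Gamma(45, 13)
obs 11: x=5 → posterior Gamma(50, 14)
obs 12: x=3 → posterior Gamma(53, 15)
obs 13: x=6 → posterior Gamma(59, 16)
obs 14: x=4 → posterior Gamma(63, 17)

2308766896718083221889957627996336777295720399903133393819706716077416039191191/13593157342958810086421430822934435601290450929807275208225835492861320873639936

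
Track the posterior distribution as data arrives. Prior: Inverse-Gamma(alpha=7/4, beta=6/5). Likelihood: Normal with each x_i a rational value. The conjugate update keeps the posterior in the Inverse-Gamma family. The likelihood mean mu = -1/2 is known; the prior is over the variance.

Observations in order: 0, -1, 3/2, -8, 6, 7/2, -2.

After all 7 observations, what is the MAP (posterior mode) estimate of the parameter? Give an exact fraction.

obs 1: x=0 → posterior Inverse-Gamma(9/4, 53/40)
obs 2: x=-1 → posterior Inverse-Gamma(11/4, 29/20)
obs 3: x=3/2 → posterior Inverse-Gamma(13/4, 69/20)
obs 4: x=-8 → posterior Inverse-Gamma(15/4, 1263/40)
obs 5: x=6 → posterior Inverse-Gamma(17/4, 527/10)
obs 6: x=7/2 → posterior Inverse-Gamma(19/4, 607/10)
obs 7: x=-2 → posterior Inverse-Gamma(21/4, 2473/40)

2473/250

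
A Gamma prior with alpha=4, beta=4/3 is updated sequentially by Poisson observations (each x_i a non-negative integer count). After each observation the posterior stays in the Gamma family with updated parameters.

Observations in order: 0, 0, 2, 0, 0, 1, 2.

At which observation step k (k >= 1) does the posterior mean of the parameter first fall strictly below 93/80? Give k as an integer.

k = 4

obs 1: x=0 → posterior Gamma(4, 7/3)
obs 2: x=0 → posterior Gamma(4, 10/3)
obs 3: x=2 → posterior Gamma(6, 13/3)
obs 4: x=0 → posterior Gamma(6, 16/3)
obs 5: x=0 → posterior Gamma(6, 19/3)
obs 6: x=1 → posterior Gamma(7, 22/3)
obs 7: x=2 → posterior Gamma(9, 25/3)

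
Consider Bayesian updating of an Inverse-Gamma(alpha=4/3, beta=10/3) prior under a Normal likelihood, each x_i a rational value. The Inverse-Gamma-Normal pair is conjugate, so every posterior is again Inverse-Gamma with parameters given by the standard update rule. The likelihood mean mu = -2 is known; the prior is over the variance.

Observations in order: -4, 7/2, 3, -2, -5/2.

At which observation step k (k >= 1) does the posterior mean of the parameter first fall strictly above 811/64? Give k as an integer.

obs 1: x=-4 → posterior Inverse-Gamma(11/6, 16/3)
obs 2: x=7/2 → posterior Inverse-Gamma(7/3, 491/24)
obs 3: x=3 → posterior Inverse-Gamma(17/6, 791/24)
obs 4: x=-2 → posterior Inverse-Gamma(10/3, 791/24)
obs 5: x=-5/2 → posterior Inverse-Gamma(23/6, 397/12)

k = 2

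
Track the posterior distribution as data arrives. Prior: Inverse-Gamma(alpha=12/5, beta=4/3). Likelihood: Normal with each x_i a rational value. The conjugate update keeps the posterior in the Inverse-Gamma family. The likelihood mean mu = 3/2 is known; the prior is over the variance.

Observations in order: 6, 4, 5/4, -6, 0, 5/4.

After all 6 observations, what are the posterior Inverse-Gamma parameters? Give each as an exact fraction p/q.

alpha=27/5, beta=2107/48

obs 1: x=6 → posterior Inverse-Gamma(29/10, 275/24)
obs 2: x=4 → posterior Inverse-Gamma(17/5, 175/12)
obs 3: x=5/4 → posterior Inverse-Gamma(39/10, 1403/96)
obs 4: x=-6 → posterior Inverse-Gamma(22/5, 4103/96)
obs 5: x=0 → posterior Inverse-Gamma(49/10, 4211/96)
obs 6: x=5/4 → posterior Inverse-Gamma(27/5, 2107/48)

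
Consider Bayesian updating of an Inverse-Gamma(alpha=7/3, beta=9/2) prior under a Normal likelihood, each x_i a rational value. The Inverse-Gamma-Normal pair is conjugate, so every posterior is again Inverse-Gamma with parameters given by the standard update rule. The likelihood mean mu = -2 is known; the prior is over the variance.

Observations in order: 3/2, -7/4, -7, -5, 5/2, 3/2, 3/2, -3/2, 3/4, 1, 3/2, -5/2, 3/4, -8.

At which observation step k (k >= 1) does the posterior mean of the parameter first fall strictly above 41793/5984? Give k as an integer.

k = 3

obs 1: x=3/2 → posterior Inverse-Gamma(17/6, 85/8)
obs 2: x=-7/4 → posterior Inverse-Gamma(10/3, 341/32)
obs 3: x=-7 → posterior Inverse-Gamma(23/6, 741/32)
obs 4: x=-5 → posterior Inverse-Gamma(13/3, 885/32)
obs 5: x=5/2 → posterior Inverse-Gamma(29/6, 1209/32)
obs 6: x=3/2 → posterior Inverse-Gamma(16/3, 1405/32)
obs 7: x=3/2 → posterior Inverse-Gamma(35/6, 1601/32)
obs 8: x=-3/2 → posterior Inverse-Gamma(19/3, 1605/32)
obs 9: x=3/4 → posterior Inverse-Gamma(41/6, 863/16)
obs 10: x=1 → posterior Inverse-Gamma(22/3, 935/16)
obs 11: x=3/2 → posterior Inverse-Gamma(47/6, 1033/16)
obs 12: x=-5/2 → posterior Inverse-Gamma(25/3, 1035/16)
obs 13: x=3/4 → posterior Inverse-Gamma(53/6, 2191/32)
obs 14: x=-8 → posterior Inverse-Gamma(28/3, 2767/32)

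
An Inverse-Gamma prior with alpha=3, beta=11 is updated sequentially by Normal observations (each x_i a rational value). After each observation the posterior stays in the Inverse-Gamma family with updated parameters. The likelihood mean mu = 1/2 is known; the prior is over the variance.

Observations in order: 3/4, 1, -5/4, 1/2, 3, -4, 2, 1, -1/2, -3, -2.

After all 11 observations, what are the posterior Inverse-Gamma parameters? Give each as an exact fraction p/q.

obs 1: x=3/4 → posterior Inverse-Gamma(7/2, 353/32)
obs 2: x=1 → posterior Inverse-Gamma(4, 357/32)
obs 3: x=-5/4 → posterior Inverse-Gamma(9/2, 203/16)
obs 4: x=1/2 → posterior Inverse-Gamma(5, 203/16)
obs 5: x=3 → posterior Inverse-Gamma(11/2, 253/16)
obs 6: x=-4 → posterior Inverse-Gamma(6, 415/16)
obs 7: x=2 → posterior Inverse-Gamma(13/2, 433/16)
obs 8: x=1 → posterior Inverse-Gamma(7, 435/16)
obs 9: x=-1/2 → posterior Inverse-Gamma(15/2, 443/16)
obs 10: x=-3 → posterior Inverse-Gamma(8, 541/16)
obs 11: x=-2 → posterior Inverse-Gamma(17/2, 591/16)

alpha=17/2, beta=591/16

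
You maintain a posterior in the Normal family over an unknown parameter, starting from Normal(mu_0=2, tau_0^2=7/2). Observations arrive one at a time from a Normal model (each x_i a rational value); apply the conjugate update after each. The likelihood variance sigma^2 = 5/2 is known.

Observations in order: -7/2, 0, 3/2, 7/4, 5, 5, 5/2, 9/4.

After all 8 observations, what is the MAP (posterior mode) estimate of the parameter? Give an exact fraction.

223/122

obs 1: x=-7/2 → posterior Normal(-29/24, 35/24)
obs 2: x=0 → posterior Normal(-29/38, 35/38)
obs 3: x=3/2 → posterior Normal(-2/13, 35/52)
obs 4: x=7/4 → posterior Normal(1/4, 35/66)
obs 5: x=5 → posterior Normal(173/160, 7/16)
obs 6: x=5 → posterior Normal(313/188, 35/94)
obs 7: x=5/2 → posterior Normal(383/216, 35/108)
obs 8: x=9/4 → posterior Normal(223/122, 35/122)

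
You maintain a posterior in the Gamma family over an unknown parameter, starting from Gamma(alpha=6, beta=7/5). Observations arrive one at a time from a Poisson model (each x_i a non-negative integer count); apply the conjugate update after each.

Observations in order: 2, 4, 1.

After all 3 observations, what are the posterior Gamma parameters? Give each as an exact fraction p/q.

alpha=13, beta=22/5

obs 1: x=2 → posterior Gamma(8, 12/5)
obs 2: x=4 → posterior Gamma(12, 17/5)
obs 3: x=1 → posterior Gamma(13, 22/5)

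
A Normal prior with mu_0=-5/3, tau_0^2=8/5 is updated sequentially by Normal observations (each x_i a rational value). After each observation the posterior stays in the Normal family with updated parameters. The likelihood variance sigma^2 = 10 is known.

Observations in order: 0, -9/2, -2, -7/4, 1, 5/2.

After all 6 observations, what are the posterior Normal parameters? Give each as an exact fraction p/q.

mu_0=-26/21, tau_0^2=40/49

obs 1: x=0 → posterior Normal(-125/87, 40/29)
obs 2: x=-9/2 → posterior Normal(-179/99, 40/33)
obs 3: x=-2 → posterior Normal(-203/111, 40/37)
obs 4: x=-7/4 → posterior Normal(-224/123, 40/41)
obs 5: x=1 → posterior Normal(-212/135, 8/9)
obs 6: x=5/2 → posterior Normal(-26/21, 40/49)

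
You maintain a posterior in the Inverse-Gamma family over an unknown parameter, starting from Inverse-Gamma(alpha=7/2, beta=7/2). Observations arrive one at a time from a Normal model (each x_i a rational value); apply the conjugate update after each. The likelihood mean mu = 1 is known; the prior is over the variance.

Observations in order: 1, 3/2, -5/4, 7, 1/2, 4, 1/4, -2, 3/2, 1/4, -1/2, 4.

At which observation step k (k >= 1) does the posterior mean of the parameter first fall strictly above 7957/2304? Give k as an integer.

obs 1: x=1 → posterior Inverse-Gamma(4, 7/2)
obs 2: x=3/2 → posterior Inverse-Gamma(9/2, 29/8)
obs 3: x=-5/4 → posterior Inverse-Gamma(5, 197/32)
obs 4: x=7 → posterior Inverse-Gamma(11/2, 773/32)
obs 5: x=1/2 → posterior Inverse-Gamma(6, 777/32)
obs 6: x=4 → posterior Inverse-Gamma(13/2, 921/32)
obs 7: x=1/4 → posterior Inverse-Gamma(7, 465/16)
obs 8: x=-2 → posterior Inverse-Gamma(15/2, 537/16)
obs 9: x=3/2 → posterior Inverse-Gamma(8, 539/16)
obs 10: x=1/4 → posterior Inverse-Gamma(17/2, 1087/32)
obs 11: x=-1/2 → posterior Inverse-Gamma(9, 1123/32)
obs 12: x=4 → posterior Inverse-Gamma(19/2, 1267/32)

k = 4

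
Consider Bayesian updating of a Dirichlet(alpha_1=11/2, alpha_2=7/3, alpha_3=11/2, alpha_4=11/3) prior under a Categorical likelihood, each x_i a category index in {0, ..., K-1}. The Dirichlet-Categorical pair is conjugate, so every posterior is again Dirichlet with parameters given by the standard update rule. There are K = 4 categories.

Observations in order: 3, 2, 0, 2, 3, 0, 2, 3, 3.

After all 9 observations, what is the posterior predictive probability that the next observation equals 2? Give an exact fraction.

17/52

obs 1: x=3 → posterior Dirichlet(11/2, 7/3, 11/2, 14/3)
obs 2: x=2 → posterior Dirichlet(11/2, 7/3, 13/2, 14/3)
obs 3: x=0 → posterior Dirichlet(13/2, 7/3, 13/2, 14/3)
obs 4: x=2 → posterior Dirichlet(13/2, 7/3, 15/2, 14/3)
obs 5: x=3 → posterior Dirichlet(13/2, 7/3, 15/2, 17/3)
obs 6: x=0 → posterior Dirichlet(15/2, 7/3, 15/2, 17/3)
obs 7: x=2 → posterior Dirichlet(15/2, 7/3, 17/2, 17/3)
obs 8: x=3 → posterior Dirichlet(15/2, 7/3, 17/2, 20/3)
obs 9: x=3 → posterior Dirichlet(15/2, 7/3, 17/2, 23/3)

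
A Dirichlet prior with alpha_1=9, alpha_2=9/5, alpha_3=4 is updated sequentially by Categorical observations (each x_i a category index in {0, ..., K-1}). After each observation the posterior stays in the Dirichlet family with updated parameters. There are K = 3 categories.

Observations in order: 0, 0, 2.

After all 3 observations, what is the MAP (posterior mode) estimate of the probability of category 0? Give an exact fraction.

25/37

obs 1: x=0 → posterior Dirichlet(10, 9/5, 4)
obs 2: x=0 → posterior Dirichlet(11, 9/5, 4)
obs 3: x=2 → posterior Dirichlet(11, 9/5, 5)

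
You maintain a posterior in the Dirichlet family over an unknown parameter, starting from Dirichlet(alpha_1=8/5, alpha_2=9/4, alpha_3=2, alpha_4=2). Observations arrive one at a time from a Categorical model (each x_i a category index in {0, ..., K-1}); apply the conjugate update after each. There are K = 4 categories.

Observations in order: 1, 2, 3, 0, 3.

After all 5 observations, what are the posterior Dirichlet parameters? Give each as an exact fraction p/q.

alpha_1=13/5, alpha_2=13/4, alpha_3=3, alpha_4=4

obs 1: x=1 → posterior Dirichlet(8/5, 13/4, 2, 2)
obs 2: x=2 → posterior Dirichlet(8/5, 13/4, 3, 2)
obs 3: x=3 → posterior Dirichlet(8/5, 13/4, 3, 3)
obs 4: x=0 → posterior Dirichlet(13/5, 13/4, 3, 3)
obs 5: x=3 → posterior Dirichlet(13/5, 13/4, 3, 4)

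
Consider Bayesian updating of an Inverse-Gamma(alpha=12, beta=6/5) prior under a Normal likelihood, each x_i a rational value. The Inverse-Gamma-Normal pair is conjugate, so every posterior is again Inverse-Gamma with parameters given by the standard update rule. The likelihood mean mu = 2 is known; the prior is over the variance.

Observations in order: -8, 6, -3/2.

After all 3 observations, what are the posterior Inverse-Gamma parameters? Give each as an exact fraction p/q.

alpha=27/2, beta=2613/40

obs 1: x=-8 → posterior Inverse-Gamma(25/2, 256/5)
obs 2: x=6 → posterior Inverse-Gamma(13, 296/5)
obs 3: x=-3/2 → posterior Inverse-Gamma(27/2, 2613/40)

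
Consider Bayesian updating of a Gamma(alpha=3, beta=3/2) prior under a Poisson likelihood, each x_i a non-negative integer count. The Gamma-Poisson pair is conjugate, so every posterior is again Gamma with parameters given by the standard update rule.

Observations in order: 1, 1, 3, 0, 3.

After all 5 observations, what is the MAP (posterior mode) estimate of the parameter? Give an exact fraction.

20/13

obs 1: x=1 → posterior Gamma(4, 5/2)
obs 2: x=1 → posterior Gamma(5, 7/2)
obs 3: x=3 → posterior Gamma(8, 9/2)
obs 4: x=0 → posterior Gamma(8, 11/2)
obs 5: x=3 → posterior Gamma(11, 13/2)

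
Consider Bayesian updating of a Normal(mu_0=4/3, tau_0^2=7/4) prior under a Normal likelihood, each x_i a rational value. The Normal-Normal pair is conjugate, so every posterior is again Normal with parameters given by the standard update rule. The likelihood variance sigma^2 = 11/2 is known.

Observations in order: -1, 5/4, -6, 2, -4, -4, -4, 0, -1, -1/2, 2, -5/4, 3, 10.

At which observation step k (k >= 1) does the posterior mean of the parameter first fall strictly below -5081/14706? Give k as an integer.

obs 1: x=-1 → posterior Normal(67/87, 77/58)
obs 2: x=5/4 → posterior Normal(373/432, 77/72)
obs 3: x=-6 → posterior Normal(-131/516, 77/86)
obs 4: x=2 → posterior Normal(37/600, 77/100)
obs 5: x=-4 → posterior Normal(-299/684, 77/114)
obs 6: x=-4 → posterior Normal(-635/768, 77/128)
obs 7: x=-4 → posterior Normal(-971/852, 77/142)
obs 8: x=0 → posterior Normal(-971/936, 77/156)
obs 9: x=-1 → posterior Normal(-211/204, 77/170)
obs 10: x=-1/2 → posterior Normal(-1097/1104, 77/184)
obs 11: x=2 → posterior Normal(-929/1188, 7/18)
obs 12: x=-5/4 → posterior Normal(-517/636, 77/212)
obs 13: x=3 → posterior Normal(-391/678, 77/226)
obs 14: x=10 → posterior Normal(29/720, 77/240)

k = 5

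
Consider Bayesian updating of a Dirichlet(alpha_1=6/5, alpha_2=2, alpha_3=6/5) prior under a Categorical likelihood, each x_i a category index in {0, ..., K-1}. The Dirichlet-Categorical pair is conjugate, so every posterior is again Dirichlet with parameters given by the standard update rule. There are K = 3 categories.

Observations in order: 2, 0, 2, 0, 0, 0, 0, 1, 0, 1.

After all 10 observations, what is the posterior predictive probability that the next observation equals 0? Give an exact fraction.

obs 1: x=2 → posterior Dirichlet(6/5, 2, 11/5)
obs 2: x=0 → posterior Dirichlet(11/5, 2, 11/5)
obs 3: x=2 → posterior Dirichlet(11/5, 2, 16/5)
obs 4: x=0 → posterior Dirichlet(16/5, 2, 16/5)
obs 5: x=0 → posterior Dirichlet(21/5, 2, 16/5)
obs 6: x=0 → posterior Dirichlet(26/5, 2, 16/5)
obs 7: x=0 → posterior Dirichlet(31/5, 2, 16/5)
obs 8: x=1 → posterior Dirichlet(31/5, 3, 16/5)
obs 9: x=0 → posterior Dirichlet(36/5, 3, 16/5)
obs 10: x=1 → posterior Dirichlet(36/5, 4, 16/5)

1/2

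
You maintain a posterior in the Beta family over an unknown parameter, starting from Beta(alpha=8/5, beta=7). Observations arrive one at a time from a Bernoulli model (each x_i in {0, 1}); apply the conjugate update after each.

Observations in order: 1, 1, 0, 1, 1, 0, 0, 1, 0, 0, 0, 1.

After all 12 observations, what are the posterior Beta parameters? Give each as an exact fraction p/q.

alpha=38/5, beta=13

obs 1: x=1 → posterior Beta(13/5, 7)
obs 2: x=1 → posterior Beta(18/5, 7)
obs 3: x=0 → posterior Beta(18/5, 8)
obs 4: x=1 → posterior Beta(23/5, 8)
obs 5: x=1 → posterior Beta(28/5, 8)
obs 6: x=0 → posterior Beta(28/5, 9)
obs 7: x=0 → posterior Beta(28/5, 10)
obs 8: x=1 → posterior Beta(33/5, 10)
obs 9: x=0 → posterior Beta(33/5, 11)
obs 10: x=0 → posterior Beta(33/5, 12)
obs 11: x=0 → posterior Beta(33/5, 13)
obs 12: x=1 → posterior Beta(38/5, 13)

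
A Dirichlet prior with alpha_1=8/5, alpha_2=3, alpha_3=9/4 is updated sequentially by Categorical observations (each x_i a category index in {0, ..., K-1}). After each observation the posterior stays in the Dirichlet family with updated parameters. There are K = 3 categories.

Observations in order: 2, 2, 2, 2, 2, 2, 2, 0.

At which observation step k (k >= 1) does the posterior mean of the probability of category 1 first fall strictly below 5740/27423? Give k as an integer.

obs 1: x=2 → posterior Dirichlet(8/5, 3, 13/4)
obs 2: x=2 → posterior Dirichlet(8/5, 3, 17/4)
obs 3: x=2 → posterior Dirichlet(8/5, 3, 21/4)
obs 4: x=2 → posterior Dirichlet(8/5, 3, 25/4)
obs 5: x=2 → posterior Dirichlet(8/5, 3, 29/4)
obs 6: x=2 → posterior Dirichlet(8/5, 3, 33/4)
obs 7: x=2 → posterior Dirichlet(8/5, 3, 37/4)
obs 8: x=0 → posterior Dirichlet(13/5, 3, 37/4)

k = 8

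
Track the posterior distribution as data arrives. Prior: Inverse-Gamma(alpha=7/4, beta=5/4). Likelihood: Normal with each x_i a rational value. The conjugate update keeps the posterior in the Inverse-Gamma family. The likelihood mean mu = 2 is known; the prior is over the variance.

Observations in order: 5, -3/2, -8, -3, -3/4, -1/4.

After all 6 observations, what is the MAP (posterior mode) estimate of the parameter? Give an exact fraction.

1291/92

obs 1: x=5 → posterior Inverse-Gamma(9/4, 23/4)
obs 2: x=-3/2 → posterior Inverse-Gamma(11/4, 95/8)
obs 3: x=-8 → posterior Inverse-Gamma(13/4, 495/8)
obs 4: x=-3 → posterior Inverse-Gamma(15/4, 595/8)
obs 5: x=-3/4 → posterior Inverse-Gamma(17/4, 2501/32)
obs 6: x=-1/4 → posterior Inverse-Gamma(19/4, 1291/16)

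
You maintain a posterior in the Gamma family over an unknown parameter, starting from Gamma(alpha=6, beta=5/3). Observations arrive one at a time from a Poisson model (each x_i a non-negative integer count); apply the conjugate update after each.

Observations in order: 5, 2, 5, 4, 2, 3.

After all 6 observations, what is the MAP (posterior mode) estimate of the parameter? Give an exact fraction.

78/23

obs 1: x=5 → posterior Gamma(11, 8/3)
obs 2: x=2 → posterior Gamma(13, 11/3)
obs 3: x=5 → posterior Gamma(18, 14/3)
obs 4: x=4 → posterior Gamma(22, 17/3)
obs 5: x=2 → posterior Gamma(24, 20/3)
obs 6: x=3 → posterior Gamma(27, 23/3)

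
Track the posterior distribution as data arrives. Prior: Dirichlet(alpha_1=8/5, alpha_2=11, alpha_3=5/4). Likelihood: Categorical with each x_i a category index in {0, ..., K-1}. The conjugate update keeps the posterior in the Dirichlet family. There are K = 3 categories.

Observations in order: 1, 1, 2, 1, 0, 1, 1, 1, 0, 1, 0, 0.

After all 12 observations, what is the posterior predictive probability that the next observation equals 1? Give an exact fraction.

obs 1: x=1 → posterior Dirichlet(8/5, 12, 5/4)
obs 2: x=1 → posterior Dirichlet(8/5, 13, 5/4)
obs 3: x=2 → posterior Dirichlet(8/5, 13, 9/4)
obs 4: x=1 → posterior Dirichlet(8/5, 14, 9/4)
obs 5: x=0 → posterior Dirichlet(13/5, 14, 9/4)
obs 6: x=1 → posterior Dirichlet(13/5, 15, 9/4)
obs 7: x=1 → posterior Dirichlet(13/5, 16, 9/4)
obs 8: x=1 → posterior Dirichlet(13/5, 17, 9/4)
obs 9: x=0 → posterior Dirichlet(18/5, 17, 9/4)
obs 10: x=1 → posterior Dirichlet(18/5, 18, 9/4)
obs 11: x=0 → posterior Dirichlet(23/5, 18, 9/4)
obs 12: x=0 → posterior Dirichlet(28/5, 18, 9/4)

360/517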